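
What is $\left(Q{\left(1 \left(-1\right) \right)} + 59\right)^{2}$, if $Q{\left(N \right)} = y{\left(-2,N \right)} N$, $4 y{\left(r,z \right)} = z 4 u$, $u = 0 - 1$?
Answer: $3364$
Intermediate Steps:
$u = -1$
$y{\left(r,z \right)} = - z$ ($y{\left(r,z \right)} = \frac{z 4 \left(-1\right)}{4} = \frac{4 z \left(-1\right)}{4} = \frac{\left(-4\right) z}{4} = - z$)
$Q{\left(N \right)} = - N^{2}$ ($Q{\left(N \right)} = - N N = - N^{2}$)
$\left(Q{\left(1 \left(-1\right) \right)} + 59\right)^{2} = \left(- \left(1 \left(-1\right)\right)^{2} + 59\right)^{2} = \left(- \left(-1\right)^{2} + 59\right)^{2} = \left(\left(-1\right) 1 + 59\right)^{2} = \left(-1 + 59\right)^{2} = 58^{2} = 3364$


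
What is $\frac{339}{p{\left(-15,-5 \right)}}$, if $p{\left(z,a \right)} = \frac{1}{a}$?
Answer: $-1695$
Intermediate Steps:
$\frac{339}{p{\left(-15,-5 \right)}} = \frac{339}{\frac{1}{-5}} = \frac{339}{- \frac{1}{5}} = 339 \left(-5\right) = -1695$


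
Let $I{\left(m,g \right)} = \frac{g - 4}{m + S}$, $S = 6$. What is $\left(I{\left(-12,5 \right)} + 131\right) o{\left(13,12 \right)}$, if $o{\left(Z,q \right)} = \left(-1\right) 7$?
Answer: $- \frac{5495}{6} \approx -915.83$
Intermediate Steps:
$o{\left(Z,q \right)} = -7$
$I{\left(m,g \right)} = \frac{-4 + g}{6 + m}$ ($I{\left(m,g \right)} = \frac{g - 4}{m + 6} = \frac{-4 + g}{6 + m}$)
$\left(I{\left(-12,5 \right)} + 131\right) o{\left(13,12 \right)} = \left(\frac{-4 + 5}{6 - 12} + 131\right) \left(-7\right) = \left(\frac{1}{-6} \cdot 1 + 131\right) \left(-7\right) = \left(\left(- \frac{1}{6}\right) 1 + 131\right) \left(-7\right) = \left(- \frac{1}{6} + 131\right) \left(-7\right) = \frac{785}{6} \left(-7\right) = - \frac{5495}{6}$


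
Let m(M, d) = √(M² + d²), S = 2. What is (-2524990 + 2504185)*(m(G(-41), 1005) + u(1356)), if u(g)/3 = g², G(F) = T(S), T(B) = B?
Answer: -114764707440 - 20805*√1010029 ≈ -1.1479e+11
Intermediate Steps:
G(F) = 2
u(g) = 3*g²
(-2524990 + 2504185)*(m(G(-41), 1005) + u(1356)) = (-2524990 + 2504185)*(√(2² + 1005²) + 3*1356²) = -20805*(√(4 + 1010025) + 3*1838736) = -20805*(√1010029 + 5516208) = -20805*(5516208 + √1010029) = -114764707440 - 20805*√1010029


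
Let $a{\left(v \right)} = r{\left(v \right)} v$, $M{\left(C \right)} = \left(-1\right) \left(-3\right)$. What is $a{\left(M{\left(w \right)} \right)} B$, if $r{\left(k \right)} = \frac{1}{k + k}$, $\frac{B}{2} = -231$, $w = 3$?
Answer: $-231$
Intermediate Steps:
$M{\left(C \right)} = 3$
$B = -462$ ($B = 2 \left(-231\right) = -462$)
$r{\left(k \right)} = \frac{1}{2 k}$
$a{\left(v \right)} = \frac{1}{2}$ ($a{\left(v \right)} = \frac{1}{2 v} v = \frac{1}{2}$)
$a{\left(M{\left(w \right)} \right)} B = \frac{1}{2} \left(-462\right) = -231$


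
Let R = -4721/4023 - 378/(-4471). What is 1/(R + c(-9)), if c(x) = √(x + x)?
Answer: -352306245327201/6207117438746611 - 970578484109667*I*√2/6207117438746611 ≈ -0.056758 - 0.22113*I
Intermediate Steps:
R = -19586897/17986833 (R = -4721*1/4023 - 378*(-1/4471) = -4721/4023 + 378/4471 = -19586897/17986833 ≈ -1.0890)
c(x) = √2*√x (c(x) = √(2*x) = √2*√x)
1/(R + c(-9)) = 1/(-19586897/17986833 + √2*√(-9)) = 1/(-19586897/17986833 + √2*(3*I)) = 1/(-19586897/17986833 + 3*I*√2)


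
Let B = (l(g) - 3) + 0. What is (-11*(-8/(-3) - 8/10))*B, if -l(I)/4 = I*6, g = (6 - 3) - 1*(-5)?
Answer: 4004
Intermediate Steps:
g = 8 (g = 3 + 5 = 8)
l(I) = -24*I (l(I) = -4*I*6 = -24*I)
B = -195 (B = (-24*8 - 3) + 0 = (-192 - 3) + 0 = -195 + 0 = -195)
(-11*(-8/(-3) - 8/10))*B = -11*(-8/(-3) - 8/10)*(-195) = -11*(-8*(-⅓) - 8*⅒)*(-195) = -11*(8/3 - ⅘)*(-195) = -11*28/15*(-195) = -308/15*(-195) = 4004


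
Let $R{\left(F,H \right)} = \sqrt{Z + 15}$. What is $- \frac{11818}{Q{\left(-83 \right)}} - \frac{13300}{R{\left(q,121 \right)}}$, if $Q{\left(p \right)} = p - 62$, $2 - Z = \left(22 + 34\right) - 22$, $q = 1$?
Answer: $\frac{11818}{145} + \frac{13300 i \sqrt{17}}{17} \approx 81.503 + 3225.7 i$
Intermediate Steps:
$Z = -32$ ($Z = 2 - \left(\left(22 + 34\right) - 22\right) = 2 - \left(56 - 22\right) = 2 - 34 = -32$)
$Q{\left(p \right)} = -62 + p$
$R{\left(F,H \right)} = i \sqrt{17}$ ($R{\left(F,H \right)} = \sqrt{-32 + 15} = \sqrt{-17} = i \sqrt{17}$)
$- \frac{11818}{Q{\left(-83 \right)}} - \frac{13300}{R{\left(q,121 \right)}} = - \frac{11818}{-62 - 83} - \frac{13300}{i \sqrt{17}} = - \frac{11818}{-145} - 13300 \left(- \frac{i \sqrt{17}}{17}\right) = \left(-11818\right) \left(- \frac{1}{145}\right) + \frac{13300 i \sqrt{17}}{17} = \frac{11818}{145} + \frac{13300 i \sqrt{17}}{17}$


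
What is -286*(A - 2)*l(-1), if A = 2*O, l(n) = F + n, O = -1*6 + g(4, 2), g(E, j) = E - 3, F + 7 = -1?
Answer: -30888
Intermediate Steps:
F = -8 (F = -7 - 1 = -8)
g(E, j) = -3 + E
O = -5 (O = -1*6 + (-3 + 4) = -6 + 1 = -5)
l(n) = -8 + n
A = -10 (A = 2*(-5) = -10)
-286*(A - 2)*l(-1) = -286*(-10 - 2)*(-8 - 1) = -(-3432)*(-9) = -286*108 = -30888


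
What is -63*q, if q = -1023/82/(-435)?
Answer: -21483/11890 ≈ -1.8068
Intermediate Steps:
q = 341/11890 (q = -1023*1/82*(-1/435) = -1023/82*(-1/435) = 341/11890 ≈ 0.028680)
-63*q = -63*341/11890 = -21483/11890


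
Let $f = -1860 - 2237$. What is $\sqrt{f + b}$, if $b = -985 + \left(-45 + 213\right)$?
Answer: $3 i \sqrt{546} \approx 70.1 i$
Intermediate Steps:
$b = -817$ ($b = -985 + 168 = -817$)
$f = -4097$
$\sqrt{f + b} = \sqrt{-4097 - 817} = \sqrt{-4914} = 3 i \sqrt{546}$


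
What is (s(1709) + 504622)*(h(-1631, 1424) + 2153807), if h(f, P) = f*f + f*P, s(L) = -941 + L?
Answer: 1259140775360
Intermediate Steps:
h(f, P) = f² + P*f
(s(1709) + 504622)*(h(-1631, 1424) + 2153807) = ((-941 + 1709) + 504622)*(-1631*(1424 - 1631) + 2153807) = (768 + 504622)*(-1631*(-207) + 2153807) = 505390*(337617 + 2153807) = 505390*2491424 = 1259140775360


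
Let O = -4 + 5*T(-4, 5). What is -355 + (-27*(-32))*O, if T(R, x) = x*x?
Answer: 104189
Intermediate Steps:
T(R, x) = x²
O = 121 (O = -4 + 5*5² = -4 + 5*25 = -4 + 125 = 121)
-355 + (-27*(-32))*O = -355 - 27*(-32)*121 = -355 + 864*121 = -355 + 104544 = 104189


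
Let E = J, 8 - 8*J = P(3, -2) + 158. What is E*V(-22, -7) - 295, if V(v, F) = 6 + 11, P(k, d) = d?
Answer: -1219/2 ≈ -609.50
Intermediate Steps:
V(v, F) = 17
J = -37/2 (J = 1 - (-2 + 158)/8 = 1 - ⅛*156 = 1 - 39/2 = -37/2 ≈ -18.500)
E = -37/2 ≈ -18.500
E*V(-22, -7) - 295 = -37/2*17 - 295 = -629/2 - 295 = -1219/2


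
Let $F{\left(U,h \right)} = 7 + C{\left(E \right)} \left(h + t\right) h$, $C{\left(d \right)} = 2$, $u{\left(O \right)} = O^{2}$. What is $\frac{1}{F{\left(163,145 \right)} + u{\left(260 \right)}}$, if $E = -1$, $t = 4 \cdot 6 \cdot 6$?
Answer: $\frac{1}{151417} \approx 6.6043 \cdot 10^{-6}$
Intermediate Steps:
$t = 144$ ($t = 24 \cdot 6 = 144$)
$F{\left(U,h \right)} = 7 + h \left(288 + 2 h\right)$ ($F{\left(U,h \right)} = 7 + 2 \left(h + 144\right) h = 7 + 2 \left(144 + h\right) h = 7 + \left(288 + 2 h\right) h = 7 + h \left(288 + 2 h\right)$)
$\frac{1}{F{\left(163,145 \right)} + u{\left(260 \right)}} = \frac{1}{\left(7 + 2 \cdot 145^{2} + 288 \cdot 145\right) + 260^{2}} = \frac{1}{\left(7 + 2 \cdot 21025 + 41760\right) + 67600} = \frac{1}{\left(7 + 42050 + 41760\right) + 67600} = \frac{1}{83817 + 67600} = \frac{1}{151417}$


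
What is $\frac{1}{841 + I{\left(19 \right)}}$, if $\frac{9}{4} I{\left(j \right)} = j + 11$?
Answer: $\frac{3}{2563} \approx 0.0011705$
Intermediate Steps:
$I{\left(j \right)} = \frac{44}{9} + \frac{4 j}{9}$ ($I{\left(j \right)} = \frac{4 \left(j + 11\right)}{9} = \frac{4 \left(11 + j\right)}{9} = \frac{44}{9} + \frac{4 j}{9}$)
$\frac{1}{841 + I{\left(19 \right)}} = \frac{1}{841 + \left(\frac{44}{9} + \frac{4}{9} \cdot 19\right)} = \frac{1}{841 + \left(\frac{44}{9} + \frac{76}{9}\right)} = \frac{1}{841 + \frac{40}{3}} = \frac{1}{\frac{2563}{3}} = \frac{3}{2563}$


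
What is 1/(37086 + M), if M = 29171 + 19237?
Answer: 1/85494 ≈ 1.1697e-5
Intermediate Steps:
M = 48408
1/(37086 + M) = 1/(37086 + 48408) = 1/85494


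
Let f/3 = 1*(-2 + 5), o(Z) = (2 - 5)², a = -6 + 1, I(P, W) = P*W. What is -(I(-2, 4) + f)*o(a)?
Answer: -9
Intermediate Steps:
a = -5
o(Z) = 9 (o(Z) = (-3)² = 9)
f = 9 (f = 3*(1*(-2 + 5)) = 3*(1*3) = 3*3 = 9)
-(I(-2, 4) + f)*o(a) = -(-2*4 + 9)*9 = -(-8 + 9)*9 = -9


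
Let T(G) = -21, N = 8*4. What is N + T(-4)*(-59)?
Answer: 1271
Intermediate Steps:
N = 32
N + T(-4)*(-59) = 32 - 21*(-59) = 32 + 1239 = 1271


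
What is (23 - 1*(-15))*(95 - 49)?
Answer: 1748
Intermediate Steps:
(23 - 1*(-15))*(95 - 49) = (23 + 15)*46 = 38*46 = 1748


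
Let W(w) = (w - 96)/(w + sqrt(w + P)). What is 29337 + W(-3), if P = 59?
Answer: 1378542/47 - 198*sqrt(14)/47 ≈ 29315.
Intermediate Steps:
W(w) = (-96 + w)/(w + sqrt(59 + w)) (W(w) = (w - 96)/(w + sqrt(w + 59)) = (-96 + w)/(w + sqrt(59 + w)))
29337 + W(-3) = 29337 + (-96 - 3)/(-3 + sqrt(59 - 3)) = 29337 - 99/(-3 + sqrt(56)) = 29337 - 99/(-3 + 2*sqrt(14))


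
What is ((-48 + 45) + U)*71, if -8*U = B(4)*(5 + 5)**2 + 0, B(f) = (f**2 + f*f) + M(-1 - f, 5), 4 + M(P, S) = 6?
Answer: -30388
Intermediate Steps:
M(P, S) = 2 (M(P, S) = -4 + 6 = 2)
B(f) = 2 + 2*f**2 (B(f) = (f**2 + f*f) + 2 = (f**2 + f**2) + 2 = 2*f**2 + 2 = 2 + 2*f**2)
U = -425 (U = -((2 + 2*4**2)*(5 + 5)**2 + 0)/8 = -((2 + 2*16)*10**2 + 0)/8 = -((2 + 32)*100 + 0)/8 = -(34*100 + 0)/8 = -(3400 + 0)/8 = -1/8*3400 = -425)
((-48 + 45) + U)*71 = ((-48 + 45) - 425)*71 = (-3 - 425)*71 = -428*71 = -30388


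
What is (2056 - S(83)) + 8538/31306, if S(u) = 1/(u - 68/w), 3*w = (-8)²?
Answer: 28884287/14047 ≈ 2056.3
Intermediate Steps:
w = 64/3 (w = (⅓)*(-8)² = (⅓)*64 = 64/3 ≈ 21.333)
S(u) = 1/(-51/16 + u) (S(u) = 1/(u - 68/64/3) = 1/(u - 68*3/64) = 1/(u - 51/16) = 1/(-51/16 + u))
(2056 - S(83)) + 8538/31306 = (2056 - 16/(-51 + 16*83)) + 8538/31306 = (2056 - 16/(-51 + 1328)) + 8538*(1/31306) = (2056 - 16/1277) + 3/11 = 2625496/1277 + 3/11 = 28884287/14047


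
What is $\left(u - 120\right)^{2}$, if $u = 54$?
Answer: $4356$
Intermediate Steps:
$\left(u - 120\right)^{2} = \left(54 - 120\right)^{2} = \left(-66\right)^{2} = 4356$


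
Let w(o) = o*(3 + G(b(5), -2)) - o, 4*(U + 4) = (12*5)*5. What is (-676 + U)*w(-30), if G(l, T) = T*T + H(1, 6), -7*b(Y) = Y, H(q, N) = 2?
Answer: 145200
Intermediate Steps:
b(Y) = -Y/7
U = 71 (U = -4 + ((12*5)*5)/4 = -4 + (60*5)/4 = -4 + (1/4)*300 = -4 + 75 = 71)
G(l, T) = 2 + T**2 (G(l, T) = T*T + 2 = T**2 + 2 = 2 + T**2)
w(o) = 8*o (w(o) = o*(3 + (2 + (-2)**2)) - o = o*(3 + (2 + 4)) - o = o*(3 + 6) - o = o*9 - o = 9*o - o = 8*o)
(-676 + U)*w(-30) = (-676 + 71)*(8*(-30)) = -605*(-240) = 145200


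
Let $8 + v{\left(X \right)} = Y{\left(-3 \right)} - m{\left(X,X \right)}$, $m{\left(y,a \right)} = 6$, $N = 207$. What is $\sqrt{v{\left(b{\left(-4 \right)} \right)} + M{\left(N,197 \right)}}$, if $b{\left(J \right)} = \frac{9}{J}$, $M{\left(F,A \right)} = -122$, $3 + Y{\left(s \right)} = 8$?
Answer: $i \sqrt{131} \approx 11.446 i$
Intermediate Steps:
$Y{\left(s \right)} = 5$ ($Y{\left(s \right)} = -3 + 8 = 5$)
$v{\left(X \right)} = -9$ ($v{\left(X \right)} = -8 + \left(5 - 6\right) = -8 - 1 = -9$)
$\sqrt{v{\left(b{\left(-4 \right)} \right)} + M{\left(N,197 \right)}} = \sqrt{-9 - 122} = \sqrt{-131} = i \sqrt{131}$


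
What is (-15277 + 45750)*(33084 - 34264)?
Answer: -35958140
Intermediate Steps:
(-15277 + 45750)*(33084 - 34264) = 30473*(-1180) = -35958140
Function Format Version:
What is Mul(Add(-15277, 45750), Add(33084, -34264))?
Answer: -35958140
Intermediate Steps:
Mul(Add(-15277, 45750), Add(33084, -34264)) = Mul(30473, -1180) = -35958140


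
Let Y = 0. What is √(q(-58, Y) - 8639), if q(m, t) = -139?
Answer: I*√8778 ≈ 93.691*I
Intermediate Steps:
√(q(-58, Y) - 8639) = √(-139 - 8639) = √(-8778) = I*√8778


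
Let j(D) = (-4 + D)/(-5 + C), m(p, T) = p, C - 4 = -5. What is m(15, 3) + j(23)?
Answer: 71/6 ≈ 11.833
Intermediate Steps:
C = -1 (C = 4 - 5 = -1)
j(D) = ⅔ - D/6 (j(D) = (-4 + D)/(-5 - 1) = (-4 + D)/(-6) = (-4 + D)*(-⅙) = ⅔ - D/6)
m(15, 3) + j(23) = 15 + (⅔ - ⅙*23) = 15 + (⅔ - 23/6) = 15 - 19/6 = 71/6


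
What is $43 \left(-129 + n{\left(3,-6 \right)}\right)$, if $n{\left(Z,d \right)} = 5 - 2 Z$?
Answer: $-5590$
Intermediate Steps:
$43 \left(-129 + n{\left(3,-6 \right)}\right) = 43 \left(-129 + \left(5 - 6\right)\right) = 43 \left(-129 - 1\right) = 43 \left(-130\right) = -5590$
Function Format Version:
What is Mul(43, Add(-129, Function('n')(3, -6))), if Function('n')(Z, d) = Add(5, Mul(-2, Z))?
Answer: -5590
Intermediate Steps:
Mul(43, Add(-129, Function('n')(3, -6))) = Mul(43, Add(-129, Add(5, Mul(-2, 3)))) = Mul(43, Add(-129, Add(5, -6))) = Mul(43, Add(-129, -1)) = Mul(43, -130) = -5590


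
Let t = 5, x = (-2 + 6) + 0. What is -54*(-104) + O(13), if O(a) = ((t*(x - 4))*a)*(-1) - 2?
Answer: 5614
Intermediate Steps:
x = 4 (x = 4 + 0 = 4)
O(a) = -2 (O(a) = ((5*(4 - 4))*a)*(-1) - 2 = ((5*0)*a)*(-1) - 2 = (0*a)*(-1) - 2 = 0*(-1) - 2 = 0 - 2 = -2)
-54*(-104) + O(13) = -54*(-104) - 2 = 5616 - 2 = 5614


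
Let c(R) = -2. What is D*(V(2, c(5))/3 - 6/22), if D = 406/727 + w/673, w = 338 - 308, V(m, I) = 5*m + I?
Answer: 23308792/16145943 ≈ 1.4436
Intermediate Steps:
V(m, I) = I + 5*m
w = 30
D = 295048/489271 (D = 406/727 + 30/673 = 295048/489271 ≈ 0.60304)
D*(V(2, c(5))/3 - 6/22) = 295048*((-2 + 5*2)/3 - 6/22)/489271 = 295048*((-2 + 10)*(1/3) - 6*1/22)/489271 = 295048*(8*(1/3) - 3/11)/489271 = 295048*(8/3 - 3/11)/489271 = (295048/489271)*(79/33) = 23308792/16145943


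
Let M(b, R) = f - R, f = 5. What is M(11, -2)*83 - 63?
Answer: 518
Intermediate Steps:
M(b, R) = 5 - R
M(11, -2)*83 - 63 = (5 - 1*(-2))*83 - 63 = (5 + 2)*83 - 63 = 7*83 - 63 = 581 - 63 = 518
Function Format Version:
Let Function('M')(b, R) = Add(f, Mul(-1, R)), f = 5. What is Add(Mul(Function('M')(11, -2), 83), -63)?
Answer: 518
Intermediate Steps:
Function('M')(b, R) = Add(5, Mul(-1, R))
Add(Mul(Function('M')(11, -2), 83), -63) = Add(Mul(Add(5, Mul(-1, -2)), 83), -63) = Add(Mul(Add(5, 2), 83), -63) = Add(Mul(7, 83), -63) = Add(581, -63) = 518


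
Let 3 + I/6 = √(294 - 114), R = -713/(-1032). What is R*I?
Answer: -2139/172 + 2139*√5/86 ≈ 43.180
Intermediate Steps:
R = 713/1032 (R = -713*(-1/1032) = 713/1032 ≈ 0.69089)
I = -18 + 36*√5 (I = -18 + 6*√(294 - 114) = -18 + 6*√180 = -18 + 6*(6*√5) = -18 + 36*√5 ≈ 62.498)
R*I = 713*(-18 + 36*√5)/1032 = -2139/172 + 2139*√5/86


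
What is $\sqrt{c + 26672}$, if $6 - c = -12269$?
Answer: $\sqrt{38947} \approx 197.35$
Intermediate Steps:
$c = 12275$ ($c = 6 - -12269 = 6 + 12269 = 12275$)
$\sqrt{c + 26672} = \sqrt{12275 + 26672} = \sqrt{38947}$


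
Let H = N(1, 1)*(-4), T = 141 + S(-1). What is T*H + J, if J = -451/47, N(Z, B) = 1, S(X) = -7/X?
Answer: -28275/47 ≈ -601.60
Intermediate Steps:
J = -451/47 (J = -451*1/47 = -451/47 ≈ -9.5957)
T = 148 (T = 141 - 7/(-1) = 141 - 7*(-1) = 141 + 7 = 148)
H = -4 (H = 1*(-4) = -4)
T*H + J = 148*(-4) - 451/47 = -592 - 451/47 = -28275/47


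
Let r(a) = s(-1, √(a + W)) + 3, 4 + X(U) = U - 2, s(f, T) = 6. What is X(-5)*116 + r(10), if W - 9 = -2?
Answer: -1267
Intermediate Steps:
W = 7 (W = 9 - 2 = 7)
X(U) = -6 + U (X(U) = -4 + (U - 2) = -4 + (-2 + U) = -6 + U)
r(a) = 9 (r(a) = 6 + 3 = 9)
X(-5)*116 + r(10) = (-6 - 5)*116 + 9 = -11*116 + 9 = -1276 + 9 = -1267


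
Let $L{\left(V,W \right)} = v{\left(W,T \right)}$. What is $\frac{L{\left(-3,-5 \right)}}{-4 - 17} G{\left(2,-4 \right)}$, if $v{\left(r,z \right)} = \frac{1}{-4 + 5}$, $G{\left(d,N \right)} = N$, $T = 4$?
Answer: $\frac{4}{21} \approx 0.19048$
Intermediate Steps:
$v{\left(r,z \right)} = 1$ ($v{\left(r,z \right)} = 1^{-1} = 1$)
$L{\left(V,W \right)} = 1$
$\frac{L{\left(-3,-5 \right)}}{-4 - 17} G{\left(2,-4 \right)} = \frac{1}{-4 - 17} \cdot 1 \left(-4\right) = \frac{1}{-21} \cdot 1 \left(-4\right) = \left(- \frac{1}{21}\right) 1 \left(-4\right) = \left(- \frac{1}{21}\right) \left(-4\right) = \frac{4}{21}$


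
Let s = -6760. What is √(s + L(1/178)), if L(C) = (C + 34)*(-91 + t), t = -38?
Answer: I*√353172826/178 ≈ 105.58*I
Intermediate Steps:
L(C) = -4386 - 129*C (L(C) = (C + 34)*(-91 - 38) = (34 + C)*(-129) = -4386 - 129*C)
√(s + L(1/178)) = √(-6760 + (-4386 - 129/178)) = √(-6760 - 780837/178) = √(-1984117/178) = I*√353172826/178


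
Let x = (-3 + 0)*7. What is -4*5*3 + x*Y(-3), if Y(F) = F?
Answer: 3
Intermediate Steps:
x = -21 (x = -3*7 = -21)
-4*5*3 + x*Y(-3) = -4*5*3 - 21*(-3) = -20*3 + 63 = -60 + 63 = 3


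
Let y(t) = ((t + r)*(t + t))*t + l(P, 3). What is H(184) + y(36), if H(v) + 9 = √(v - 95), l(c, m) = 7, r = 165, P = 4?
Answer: 520990 + √89 ≈ 5.2100e+5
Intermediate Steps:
H(v) = -9 + √(-95 + v) (H(v) = -9 + √(v - 95) = -9 + √(-95 + v))
y(t) = 7 + 2*t²*(165 + t) (y(t) = ((t + 165)*(t + t))*t + 7 = ((165 + t)*(2*t))*t + 7 = (2*t*(165 + t))*t + 7 = 2*t²*(165 + t) + 7 = 7 + 2*t²*(165 + t))
H(184) + y(36) = (-9 + √(-95 + 184)) + (7 + 2*36³ + 330*36²) = (-9 + √89) + (7 + 2*46656 + 330*1296) = (-9 + √89) + (7 + 93312 + 427680) = (-9 + √89) + 520999 = 520990 + √89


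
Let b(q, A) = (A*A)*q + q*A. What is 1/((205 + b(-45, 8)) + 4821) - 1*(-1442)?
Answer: 2575413/1786 ≈ 1442.0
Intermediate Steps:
b(q, A) = A*q + q*A² (b(q, A) = A²*q + A*q = q*A² + A*q = A*q + q*A²)
1/((205 + b(-45, 8)) + 4821) - 1*(-1442) = 1/((205 + 8*(-45)*(1 + 8)) + 4821) - 1*(-1442) = 1/((205 + 8*(-45)*9) + 4821) + 1442 = 1/((205 - 3240) + 4821) + 1442 = 1/(-3035 + 4821) + 1442 = 1/1786 + 1442 = 2575413/1786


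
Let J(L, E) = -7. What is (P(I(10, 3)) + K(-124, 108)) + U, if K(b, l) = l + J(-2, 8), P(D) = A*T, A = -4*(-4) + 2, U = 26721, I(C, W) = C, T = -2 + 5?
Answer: 26876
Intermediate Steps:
T = 3
A = 18 (A = 16 + 2 = 18)
P(D) = 54 (P(D) = 18*3 = 54)
K(b, l) = -7 + l (K(b, l) = l - 7 = -7 + l)
(P(I(10, 3)) + K(-124, 108)) + U = (54 + (-7 + 108)) + 26721 = (54 + 101) + 26721 = 155 + 26721 = 26876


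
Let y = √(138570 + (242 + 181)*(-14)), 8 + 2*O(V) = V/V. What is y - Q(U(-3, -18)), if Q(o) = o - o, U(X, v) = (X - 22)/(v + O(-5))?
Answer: 2*√33162 ≈ 364.21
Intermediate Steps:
O(V) = -7/2 (O(V) = -4 + (V/V)/2 = -4 + (½)*1 = -4 + ½ = -7/2)
y = 2*√33162 (y = √(138570 + 423*(-14)) = √(138570 - 5922) = √132648 = 2*√33162 ≈ 364.21)
U(X, v) = (-22 + X)/(-7/2 + v) (U(X, v) = (X - 22)/(v - 7/2) = (-22 + X)/(-7/2 + v))
Q(o) = 0
y - Q(U(-3, -18)) = 2*√33162 - 1*0 = 2*√33162 + 0 = 2*√33162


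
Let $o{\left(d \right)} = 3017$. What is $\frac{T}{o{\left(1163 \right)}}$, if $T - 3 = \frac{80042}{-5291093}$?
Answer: $\frac{15793237}{15963227581} \approx 0.00098935$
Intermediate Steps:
$T = \frac{15793237}{5291093}$ ($T = 3 + \frac{80042}{-5291093} = 3 + 80042 \left(- \frac{1}{5291093}\right) = 3 - \frac{80042}{5291093} = \frac{15793237}{5291093} \approx 2.9849$)
$\frac{T}{o{\left(1163 \right)}} = \frac{15793237}{5291093 \cdot 3017} = \frac{15793237}{5291093} \cdot \frac{1}{3017} = \frac{15793237}{15963227581}$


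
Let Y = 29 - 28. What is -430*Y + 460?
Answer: 30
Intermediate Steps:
Y = 1
-430*Y + 460 = -430*1 + 460 = -430 + 460 = 30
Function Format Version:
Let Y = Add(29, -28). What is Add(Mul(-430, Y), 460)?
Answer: 30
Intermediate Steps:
Y = 1
Add(Mul(-430, Y), 460) = Add(Mul(-430, 1), 460) = Add(-430, 460) = 30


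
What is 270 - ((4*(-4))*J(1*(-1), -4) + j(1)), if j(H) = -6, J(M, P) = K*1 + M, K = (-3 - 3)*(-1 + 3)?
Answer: 68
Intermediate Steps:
K = -12 (K = -6*2 = -12)
J(M, P) = -12 + M (J(M, P) = -12*1 + M = -12 + M)
270 - ((4*(-4))*J(1*(-1), -4) + j(1)) = 270 - ((4*(-4))*(-12 + 1*(-1)) - 6) = 270 - (-16*(-12 - 1) - 6) = 270 - (-16*(-13) - 6) = 270 - (208 - 6) = 270 - 1*202 = 270 - 202 = 68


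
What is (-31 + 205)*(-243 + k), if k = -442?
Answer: -119190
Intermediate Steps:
(-31 + 205)*(-243 + k) = (-31 + 205)*(-243 - 442) = 174*(-685) = -119190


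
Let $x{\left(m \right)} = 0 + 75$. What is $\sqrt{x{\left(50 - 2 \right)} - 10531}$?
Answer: $2 i \sqrt{2614} \approx 102.25 i$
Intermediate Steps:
$x{\left(m \right)} = 75$
$\sqrt{x{\left(50 - 2 \right)} - 10531} = \sqrt{75 - 10531} = \sqrt{-10456} = 2 i \sqrt{2614}$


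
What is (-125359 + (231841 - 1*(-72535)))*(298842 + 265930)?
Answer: 101103789124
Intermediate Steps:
(-125359 + (231841 - 1*(-72535)))*(298842 + 265930) = (-125359 + (231841 + 72535))*564772 = (-125359 + 304376)*564772 = 179017*564772 = 101103789124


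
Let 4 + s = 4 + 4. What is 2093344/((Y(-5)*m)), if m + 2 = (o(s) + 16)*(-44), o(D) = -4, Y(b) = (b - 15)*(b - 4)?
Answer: -261668/11925 ≈ -21.943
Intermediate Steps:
s = 4 (s = -4 + (4 + 4) = -4 + 8 = 4)
Y(b) = (-15 + b)*(-4 + b)
m = -530 (m = -2 + (-4 + 16)*(-44) = -2 + 12*(-44) = -2 - 528 = -530)
2093344/((Y(-5)*m)) = 2093344/(((60 + (-5)² - 19*(-5))*(-530))) = 2093344/(((60 + 25 + 95)*(-530))) = 2093344/((180*(-530))) = 2093344/(-95400) = 2093344*(-1/95400) = -261668/11925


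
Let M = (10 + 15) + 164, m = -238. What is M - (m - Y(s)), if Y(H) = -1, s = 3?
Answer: 426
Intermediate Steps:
M = 189 (M = 25 + 164 = 189)
M - (m - Y(s)) = 189 - (-238 - 1*(-1)) = 189 - (-238 + 1) = 189 - 1*(-237) = 189 + 237 = 426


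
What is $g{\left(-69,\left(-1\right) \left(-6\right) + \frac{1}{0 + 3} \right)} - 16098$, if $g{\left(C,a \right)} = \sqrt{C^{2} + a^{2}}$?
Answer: $-16098 + \frac{\sqrt{43210}}{3} \approx -16029.0$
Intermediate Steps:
$g{\left(-69,\left(-1\right) \left(-6\right) + \frac{1}{0 + 3} \right)} - 16098 = \sqrt{\left(-69\right)^{2} + \left(\left(-1\right) \left(-6\right) + \frac{1}{0 + 3}\right)^{2}} - 16098 = \sqrt{4761 + \left(6 + \frac{1}{3}\right)^{2}} - 16098 = \sqrt{4761 + \left(\frac{19}{3}\right)^{2}} - 16098 = \sqrt{4761 + \frac{361}{9}} - 16098 = \sqrt{\frac{43210}{9}} - 16098 = \frac{\sqrt{43210}}{3} - 16098 = -16098 + \frac{\sqrt{43210}}{3}$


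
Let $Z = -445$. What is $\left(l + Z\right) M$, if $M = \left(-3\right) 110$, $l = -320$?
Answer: $252450$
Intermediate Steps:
$M = -330$
$\left(l + Z\right) M = \left(-320 - 445\right) \left(-330\right) = \left(-765\right) \left(-330\right) = 252450$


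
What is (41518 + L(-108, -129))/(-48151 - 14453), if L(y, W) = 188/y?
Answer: -1120939/1690308 ≈ -0.66316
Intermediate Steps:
(41518 + L(-108, -129))/(-48151 - 14453) = (41518 + 188/(-108))/(-48151 - 14453) = (41518 + 188*(-1/108))/(-62604) = (41518 - 47/27)*(-1/62604) = (1120939/27)*(-1/62604) = -1120939/1690308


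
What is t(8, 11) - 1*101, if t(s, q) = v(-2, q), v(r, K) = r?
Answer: -103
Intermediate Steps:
t(s, q) = -2
t(8, 11) - 1*101 = -2 - 1*101 = -2 - 101 = -103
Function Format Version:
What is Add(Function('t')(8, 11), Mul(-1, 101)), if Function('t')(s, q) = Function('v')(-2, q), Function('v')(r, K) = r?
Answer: -103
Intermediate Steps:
Function('t')(s, q) = -2
Add(Function('t')(8, 11), Mul(-1, 101)) = Add(-2, Mul(-1, 101)) = Add(-2, -101) = -103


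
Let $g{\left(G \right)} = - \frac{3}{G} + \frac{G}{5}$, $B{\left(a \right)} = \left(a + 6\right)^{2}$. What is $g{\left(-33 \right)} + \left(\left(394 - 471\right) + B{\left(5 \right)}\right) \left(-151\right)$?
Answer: $- \frac{365778}{55} \approx -6650.5$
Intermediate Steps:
$B{\left(a \right)} = \left(6 + a\right)^{2}$
$g{\left(G \right)} = - \frac{3}{G} + \frac{G}{5}$ ($g{\left(G \right)} = - \frac{3}{G} + G \frac{1}{5} = - \frac{3}{G} + \frac{G}{5}$)
$g{\left(-33 \right)} + \left(\left(394 - 471\right) + B{\left(5 \right)}\right) \left(-151\right) = \left(- \frac{3}{-33} + \frac{1}{5} \left(-33\right)\right) + \left(\left(394 - 471\right) + \left(6 + 5\right)^{2}\right) \left(-151\right) = \left(\left(-3\right) \left(- \frac{1}{33}\right) - \frac{33}{5}\right) + \left(-77 + 11^{2}\right) \left(-151\right) = \left(\frac{1}{11} - \frac{33}{5}\right) + \left(-77 + 121\right) \left(-151\right) = - \frac{358}{55} + 44 \left(-151\right) = - \frac{358}{55} - 6644 = - \frac{365778}{55}$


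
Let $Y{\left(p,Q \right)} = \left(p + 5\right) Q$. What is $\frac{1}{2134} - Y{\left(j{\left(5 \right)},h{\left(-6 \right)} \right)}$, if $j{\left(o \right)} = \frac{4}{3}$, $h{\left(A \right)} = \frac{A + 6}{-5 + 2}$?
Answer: $\frac{1}{2134} \approx 0.0004686$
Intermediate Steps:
$h{\left(A \right)} = -2 - \frac{A}{3}$ ($h{\left(A \right)} = \frac{6 + A}{-3} = \left(6 + A\right) \left(- \frac{1}{3}\right) = -2 - \frac{A}{3}$)
$j{\left(o \right)} = \frac{4}{3}$ ($j{\left(o \right)} = 4 \cdot \frac{1}{3} = \frac{4}{3}$)
$Y{\left(p,Q \right)} = Q \left(5 + p\right)$ ($Y{\left(p,Q \right)} = \left(5 + p\right) Q = Q \left(5 + p\right)$)
$\frac{1}{2134} - Y{\left(j{\left(5 \right)},h{\left(-6 \right)} \right)} = \frac{1}{2134} - \left(-2 - -2\right) \left(5 + \frac{4}{3}\right) = \frac{1}{2134} - \left(-2 + 2\right) \frac{19}{3} = \frac{1}{2134} - 0 \cdot \frac{19}{3} = \frac{1}{2134} - 0 = \frac{1}{2134} + 0 = \frac{1}{2134}$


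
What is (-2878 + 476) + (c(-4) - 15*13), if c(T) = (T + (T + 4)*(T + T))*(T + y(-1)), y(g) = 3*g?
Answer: -2569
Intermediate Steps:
c(T) = (-3 + T)*(T + 2*T*(4 + T)) (c(T) = (T + (T + 4)*(T + T))*(T + 3*(-1)) = (T + (4 + T)*(2*T))*(T - 3) = (T + 2*T*(4 + T))*(-3 + T) = (-3 + T)*(T + 2*T*(4 + T)))
(-2878 + 476) + (c(-4) - 15*13) = (-2878 + 476) + (-4*(-27 + 2*(-4)² + 3*(-4)) - 15*13) = -2402 + (-4*(-27 + 2*16 - 12) - 195) = -2402 + (-4*(-27 + 32 - 12) - 195) = -2402 + (-4*(-7) - 195) = -2402 + (28 - 195) = -2402 - 167 = -2569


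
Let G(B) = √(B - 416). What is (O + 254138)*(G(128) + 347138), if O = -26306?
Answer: 79089144816 + 2733984*I*√2 ≈ 7.9089e+10 + 3.8664e+6*I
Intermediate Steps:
G(B) = √(-416 + B)
(O + 254138)*(G(128) + 347138) = (-26306 + 254138)*(√(-416 + 128) + 347138) = 227832*(√(-288) + 347138) = 227832*(12*I*√2 + 347138) = 227832*(347138 + 12*I*√2) = 79089144816 + 2733984*I*√2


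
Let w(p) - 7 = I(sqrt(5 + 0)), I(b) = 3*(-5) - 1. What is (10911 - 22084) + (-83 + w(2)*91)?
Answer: -12075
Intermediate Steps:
I(b) = -16 (I(b) = -15 - 1 = -16)
w(p) = -9 (w(p) = 7 - 16 = -9)
(10911 - 22084) + (-83 + w(2)*91) = (10911 - 22084) + (-83 - 9*91) = -11173 + (-83 - 819) = -11173 - 902 = -12075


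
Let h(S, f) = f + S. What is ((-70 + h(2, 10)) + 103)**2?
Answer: 2025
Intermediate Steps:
h(S, f) = S + f
((-70 + h(2, 10)) + 103)**2 = ((-70 + (2 + 10)) + 103)**2 = ((-70 + 12) + 103)**2 = (-58 + 103)**2 = 45**2 = 2025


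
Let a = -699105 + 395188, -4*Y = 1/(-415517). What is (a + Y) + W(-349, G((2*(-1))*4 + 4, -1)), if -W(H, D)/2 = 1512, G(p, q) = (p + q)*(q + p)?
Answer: -510156813987/1662068 ≈ -3.0694e+5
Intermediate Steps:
Y = 1/1662068 (Y = -¼/(-415517) = -¼*(-1/415517) = 1/1662068 ≈ 6.0166e-7)
G(p, q) = (p + q)² (G(p, q) = (p + q)*(p + q) = (p + q)²)
a = -303917
W(H, D) = -3024 (W(H, D) = -2*1512 = -3024)
(a + Y) + W(-349, G((2*(-1))*4 + 4, -1)) = (-303917 + 1/1662068) - 3024 = -505130720355/1662068 - 3024 = -510156813987/1662068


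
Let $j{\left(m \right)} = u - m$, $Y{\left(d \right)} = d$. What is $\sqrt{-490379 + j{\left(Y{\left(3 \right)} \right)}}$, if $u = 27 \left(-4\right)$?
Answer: $7 i \sqrt{10010} \approx 700.35 i$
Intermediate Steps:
$u = -108$
$j{\left(m \right)} = -108 - m$
$\sqrt{-490379 + j{\left(Y{\left(3 \right)} \right)}} = \sqrt{-490379 - 111} = \sqrt{-490490} = 7 i \sqrt{10010}$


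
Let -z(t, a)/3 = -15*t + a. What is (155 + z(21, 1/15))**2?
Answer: 30239001/25 ≈ 1.2096e+6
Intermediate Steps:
z(t, a) = -3*a + 45*t (z(t, a) = -3*(-15*t + a) = -3*(a - 15*t) = -3*a + 45*t)
(155 + z(21, 1/15))**2 = (155 + (-3/15 + 45*21))**2 = (155 + (-3*1/15 + 945))**2 = (155 + (-1/5 + 945))**2 = (155 + 4724/5)**2 = (5499/5)**2 = 30239001/25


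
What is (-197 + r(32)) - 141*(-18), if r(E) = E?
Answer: 2373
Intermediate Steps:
(-197 + r(32)) - 141*(-18) = (-197 + 32) - 141*(-18) = -165 + 2538 = 2373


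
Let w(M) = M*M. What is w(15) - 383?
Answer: -158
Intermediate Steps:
w(M) = M**2
w(15) - 383 = 15**2 - 383 = 225 - 383 = -158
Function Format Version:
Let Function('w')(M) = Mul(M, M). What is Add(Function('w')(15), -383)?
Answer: -158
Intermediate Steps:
Function('w')(M) = Pow(M, 2)
Add(Function('w')(15), -383) = Add(Pow(15, 2), -383) = Add(225, -383) = -158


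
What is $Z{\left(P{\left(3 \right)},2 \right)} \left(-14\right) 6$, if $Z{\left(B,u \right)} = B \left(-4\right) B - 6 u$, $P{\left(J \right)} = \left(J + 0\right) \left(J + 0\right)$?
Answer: $28224$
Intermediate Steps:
$P{\left(J \right)} = J^{2}$ ($P{\left(J \right)} = J J = J^{2}$)
$Z{\left(B,u \right)} = - 6 u - 4 B^{2}$ ($Z{\left(B,u \right)} = - 4 B B - 6 u = - 4 B^{2} - 6 u = - 6 u - 4 B^{2}$)
$Z{\left(P{\left(3 \right)},2 \right)} \left(-14\right) 6 = \left(\left(-6\right) 2 - 4 \left(3^{2}\right)^{2}\right) \left(-14\right) 6 = \left(-12 - 4 \cdot 9^{2}\right) \left(-14\right) 6 = \left(-12 - 324\right) \left(-14\right) 6 = \left(-336\right) \left(-14\right) 6 = 4704 \cdot 6 = 28224$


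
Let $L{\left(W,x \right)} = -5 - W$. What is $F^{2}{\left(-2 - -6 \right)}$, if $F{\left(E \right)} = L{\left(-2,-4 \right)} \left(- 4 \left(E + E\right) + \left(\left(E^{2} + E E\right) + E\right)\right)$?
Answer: $144$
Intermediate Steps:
$F{\left(E \right)} = - 6 E^{2} + 21 E$ ($F{\left(E \right)} = \left(-5 - -2\right) \left(- 4 \left(E + E\right) + \left(\left(E^{2} + E E\right) + E\right)\right) = \left(-5 + 2\right) \left(- 4 \cdot 2 E + \left(\left(E^{2} + E^{2}\right) + E\right)\right) = - 3 \left(- 8 E + \left(2 E^{2} + E\right)\right) = - 3 \left(- 8 E + \left(E + 2 E^{2}\right)\right) = - 3 \left(- 7 E + 2 E^{2}\right) = - 6 E^{2} + 21 E$)
$F^{2}{\left(-2 - -6 \right)} = \left(3 \left(-2 - -6\right) \left(7 - 2 \left(-2 - -6\right)\right)\right)^{2} = \left(3 \left(-2 + 6\right) \left(7 - 2 \left(-2 + 6\right)\right)\right)^{2} = \left(3 \cdot 4 \left(7 - 8\right)\right)^{2} = \left(3 \cdot 4 \left(-1\right)\right)^{2} = \left(-12\right)^{2} = 144$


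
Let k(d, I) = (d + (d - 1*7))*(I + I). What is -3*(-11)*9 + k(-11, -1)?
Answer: 355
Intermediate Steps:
k(d, I) = 2*I*(-7 + 2*d) (k(d, I) = (d + (d - 7))*(2*I) = (d + (-7 + d))*(2*I) = (-7 + 2*d)*(2*I) = 2*I*(-7 + 2*d))
-3*(-11)*9 + k(-11, -1) = -3*(-11)*9 + 2*(-1)*(-7 + 2*(-11)) = 33*9 + 2*(-1)*(-7 - 22) = 297 + 2*(-1)*(-29) = 297 + 58 = 355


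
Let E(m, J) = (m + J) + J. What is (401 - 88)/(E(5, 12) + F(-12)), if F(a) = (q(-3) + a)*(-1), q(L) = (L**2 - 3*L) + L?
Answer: 313/26 ≈ 12.038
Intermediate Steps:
E(m, J) = m + 2*J (E(m, J) = (J + m) + J = m + 2*J)
q(L) = L**2 - 2*L
F(a) = -15 - a (F(a) = (-3*(-2 - 3) + a)*(-1) = (-3*(-5) + a)*(-1) = (15 + a)*(-1) = -15 - a)
(401 - 88)/(E(5, 12) + F(-12)) = (401 - 88)/((5 + 2*12) + (-15 - 1*(-12))) = 313/((5 + 24) + (-15 + 12)) = 313/(29 - 3) = 313/26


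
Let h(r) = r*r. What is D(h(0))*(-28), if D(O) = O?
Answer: 0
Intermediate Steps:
h(r) = r²
D(h(0))*(-28) = 0²*(-28) = 0*(-28) = 0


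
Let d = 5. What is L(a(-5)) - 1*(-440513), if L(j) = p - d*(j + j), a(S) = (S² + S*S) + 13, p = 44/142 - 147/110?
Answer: 3435478213/7810 ≈ 4.3988e+5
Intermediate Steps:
p = -8017/7810 (p = 44*(1/142) - 147*1/110 = 22/71 - 147/110 = -8017/7810 ≈ -1.0265)
a(S) = 13 + 2*S² (a(S) = (S² + S²) + 13 = 2*S² + 13 = 13 + 2*S²)
L(j) = -8017/7810 - 10*j (L(j) = -8017/7810 - 5*(j + j) = -8017/7810 - 5*2*j = -8017/7810 - 10*j)
L(a(-5)) - 1*(-440513) = (-8017/7810 - 10*(13 + 2*(-5)²)) - 1*(-440513) = (-8017/7810 - 10*(13 + 2*25)) + 440513 = (-8017/7810 - 10*(13 + 50)) + 440513 = (-8017/7810 - 10*63) + 440513 = (-8017/7810 - 630) + 440513 = -4928317/7810 + 440513 = 3435478213/7810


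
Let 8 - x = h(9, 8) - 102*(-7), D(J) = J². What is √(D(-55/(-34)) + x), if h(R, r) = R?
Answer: I*√823515/34 ≈ 26.691*I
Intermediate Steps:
x = -715 (x = 8 - (9 - 102*(-7)) = 8 - (9 + 714) = 8 - 1*723 = 8 - 723 = -715)
√(D(-55/(-34)) + x) = √((-55/(-34))² - 715) = √((-55*(-1/34))² - 715) = √((55/34)² - 715) = √(3025/1156 - 715) = √(-823515/1156) = I*√823515/34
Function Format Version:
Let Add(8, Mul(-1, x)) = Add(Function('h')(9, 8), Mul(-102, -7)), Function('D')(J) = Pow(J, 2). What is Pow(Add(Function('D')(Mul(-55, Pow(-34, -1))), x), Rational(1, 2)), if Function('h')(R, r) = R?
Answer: Mul(Rational(1, 34), I, Pow(823515, Rational(1, 2))) ≈ Mul(26.691, I)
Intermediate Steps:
x = -715 (x = Add(8, Mul(-1, Add(9, Mul(-102, -7)))) = Add(8, Mul(-1, Add(9, 714))) = Add(8, Mul(-1, 723)) = Add(8, -723) = -715)
Pow(Add(Function('D')(Mul(-55, Pow(-34, -1))), x), Rational(1, 2)) = Pow(Add(Pow(Mul(-55, Pow(-34, -1)), 2), -715), Rational(1, 2)) = Pow(Add(Pow(Mul(-55, Rational(-1, 34)), 2), -715), Rational(1, 2)) = Pow(Add(Pow(Rational(55, 34), 2), -715), Rational(1, 2)) = Pow(Add(Rational(3025, 1156), -715), Rational(1, 2)) = Pow(Rational(-823515, 1156), Rational(1, 2)) = Mul(Rational(1, 34), I, Pow(823515, Rational(1, 2)))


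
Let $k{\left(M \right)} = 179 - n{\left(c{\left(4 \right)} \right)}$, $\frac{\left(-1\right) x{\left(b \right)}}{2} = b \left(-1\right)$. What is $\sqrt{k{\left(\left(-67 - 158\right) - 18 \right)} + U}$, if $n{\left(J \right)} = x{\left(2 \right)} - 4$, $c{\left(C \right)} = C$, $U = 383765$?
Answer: $2 \sqrt{95986} \approx 619.63$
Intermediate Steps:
$x{\left(b \right)} = 2 b$ ($x{\left(b \right)} = - 2 b \left(-1\right) = - 2 \left(- b\right) = 2 b$)
$n{\left(J \right)} = 0$ ($n{\left(J \right)} = 2 \cdot 2 - 4 = 4 - 4 = 0$)
$k{\left(M \right)} = 179$ ($k{\left(M \right)} = 179 - 0 = 179 + 0 = 179$)
$\sqrt{k{\left(\left(-67 - 158\right) - 18 \right)} + U} = \sqrt{179 + 383765} = \sqrt{383944} = 2 \sqrt{95986}$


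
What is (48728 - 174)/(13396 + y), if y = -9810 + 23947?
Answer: 4414/2503 ≈ 1.7635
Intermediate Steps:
y = 14137
(48728 - 174)/(13396 + y) = (48728 - 174)/(13396 + 14137) = 48554/27533 = 48554*(1/27533) = 4414/2503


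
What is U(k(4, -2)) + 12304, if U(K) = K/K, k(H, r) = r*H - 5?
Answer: 12305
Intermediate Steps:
k(H, r) = -5 + H*r (k(H, r) = H*r - 5 = -5 + H*r)
U(K) = 1
U(k(4, -2)) + 12304 = 1 + 12304 = 12305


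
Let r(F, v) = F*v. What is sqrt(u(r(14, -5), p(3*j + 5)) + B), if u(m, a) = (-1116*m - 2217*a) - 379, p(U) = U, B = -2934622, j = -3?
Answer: I*sqrt(2848013) ≈ 1687.6*I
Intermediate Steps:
u(m, a) = -379 - 2217*a - 1116*m (u(m, a) = (-2217*a - 1116*m) - 379 = -379 - 2217*a - 1116*m)
sqrt(u(r(14, -5), p(3*j + 5)) + B) = sqrt((-379 - 2217*(3*(-3) + 5) - 15624*(-5)) - 2934622) = sqrt((-379 - 2217*(-9 + 5) - 1116*(-70)) - 2934622) = sqrt((-379 - 2217*(-4) + 78120) - 2934622) = sqrt((-379 + 8868 + 78120) - 2934622) = sqrt(86609 - 2934622) = sqrt(-2848013) = I*sqrt(2848013)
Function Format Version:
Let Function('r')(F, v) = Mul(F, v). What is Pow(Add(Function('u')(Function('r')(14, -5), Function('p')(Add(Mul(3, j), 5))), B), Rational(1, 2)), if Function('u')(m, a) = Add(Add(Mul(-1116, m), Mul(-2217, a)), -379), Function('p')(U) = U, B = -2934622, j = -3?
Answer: Mul(I, Pow(2848013, Rational(1, 2))) ≈ Mul(1687.6, I)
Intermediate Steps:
Function('u')(m, a) = Add(-379, Mul(-2217, a), Mul(-1116, m)) (Function('u')(m, a) = Add(Add(Mul(-2217, a), Mul(-1116, m)), -379) = Add(-379, Mul(-2217, a), Mul(-1116, m)))
Pow(Add(Function('u')(Function('r')(14, -5), Function('p')(Add(Mul(3, j), 5))), B), Rational(1, 2)) = Pow(Add(Add(-379, Mul(-2217, Add(Mul(3, -3), 5)), Mul(-1116, Mul(14, -5))), -2934622), Rational(1, 2)) = Pow(Add(Add(-379, Mul(-2217, Add(-9, 5)), Mul(-1116, -70)), -2934622), Rational(1, 2)) = Pow(Add(Add(-379, Mul(-2217, -4), 78120), -2934622), Rational(1, 2)) = Pow(Add(Add(-379, 8868, 78120), -2934622), Rational(1, 2)) = Pow(Add(86609, -2934622), Rational(1, 2)) = Pow(-2848013, Rational(1, 2)) = Mul(I, Pow(2848013, Rational(1, 2)))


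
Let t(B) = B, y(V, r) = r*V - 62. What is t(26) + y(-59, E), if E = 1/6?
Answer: -275/6 ≈ -45.833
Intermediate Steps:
E = ⅙ ≈ 0.16667
y(V, r) = -62 + V*r (y(V, r) = V*r - 62 = -62 + V*r)
t(26) + y(-59, E) = 26 + (-62 - 59*⅙) = 26 + (-62 - 59/6) = 26 - 431/6 = -275/6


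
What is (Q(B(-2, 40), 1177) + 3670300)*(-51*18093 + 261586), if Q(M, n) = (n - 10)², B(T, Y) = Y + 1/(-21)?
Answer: -3327066982673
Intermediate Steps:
B(T, Y) = -1/21 + Y (B(T, Y) = Y - 1/21 = -1/21 + Y)
Q(M, n) = (-10 + n)²
(Q(B(-2, 40), 1177) + 3670300)*(-51*18093 + 261586) = ((-10 + 1177)² + 3670300)*(-51*18093 + 261586) = (1167² + 3670300)*(-922743 + 261586) = (1361889 + 3670300)*(-661157) = 5032189*(-661157) = -3327066982673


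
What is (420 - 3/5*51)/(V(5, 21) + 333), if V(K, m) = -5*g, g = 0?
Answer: 649/555 ≈ 1.1694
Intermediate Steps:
V(K, m) = 0 (V(K, m) = -5*0 = 0)
(420 - 3/5*51)/(V(5, 21) + 333) = (420 - 3/5*51)/(0 + 333) = (420 - 3*⅕*51)/333 = (420 - ⅗*51)*(1/333) = (420 - 153/5)*(1/333) = (1947/5)*(1/333) = 649/555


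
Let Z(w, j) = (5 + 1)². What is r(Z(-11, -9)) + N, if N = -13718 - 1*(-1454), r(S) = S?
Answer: -12228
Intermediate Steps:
Z(w, j) = 36 (Z(w, j) = 6² = 36)
N = -12264 (N = -13718 + 1454 = -12264)
r(Z(-11, -9)) + N = 36 - 12264 = -12228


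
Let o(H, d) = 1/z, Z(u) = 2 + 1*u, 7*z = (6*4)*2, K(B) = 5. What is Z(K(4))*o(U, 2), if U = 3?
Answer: 49/48 ≈ 1.0208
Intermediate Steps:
z = 48/7 (z = ((6*4)*2)/7 = (24*2)/7 = (1/7)*48 = 48/7 ≈ 6.8571)
Z(u) = 2 + u
o(H, d) = 7/48 (o(H, d) = 1/(48/7) = 7/48)
Z(K(4))*o(U, 2) = (2 + 5)*(7/48) = 7*(7/48) = 49/48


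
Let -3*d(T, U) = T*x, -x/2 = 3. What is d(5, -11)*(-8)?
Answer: -80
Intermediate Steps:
x = -6 (x = -2*3 = -6)
d(T, U) = 2*T (d(T, U) = -T*(-6)/3 = -(-2)*T = 2*T)
d(5, -11)*(-8) = (2*5)*(-8) = 10*(-8) = -80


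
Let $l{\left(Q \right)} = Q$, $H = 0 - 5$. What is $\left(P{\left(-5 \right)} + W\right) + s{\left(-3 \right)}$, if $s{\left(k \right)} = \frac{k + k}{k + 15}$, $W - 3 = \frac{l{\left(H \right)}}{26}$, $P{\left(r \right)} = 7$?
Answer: $\frac{121}{13} \approx 9.3077$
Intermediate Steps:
$H = -5$ ($H = 0 - 5 = -5$)
$W = \frac{73}{26}$ ($W = 3 - \frac{5}{26} = \frac{73}{26} \approx 2.8077$)
$s{\left(k \right)} = \frac{2 k}{15 + k}$
$\left(P{\left(-5 \right)} + W\right) + s{\left(-3 \right)} = \left(7 + \frac{73}{26}\right) + 2 \left(-3\right) \frac{1}{15 - 3} = \frac{255}{26} + 2 \left(-3\right) \frac{1}{12} = \frac{255}{26} - \frac{1}{2} = \frac{121}{13}$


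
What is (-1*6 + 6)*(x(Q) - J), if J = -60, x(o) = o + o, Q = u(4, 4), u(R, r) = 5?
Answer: 0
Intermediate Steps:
Q = 5
x(o) = 2*o
(-1*6 + 6)*(x(Q) - J) = (-1*6 + 6)*(2*5 - 1*(-60)) = (-6 + 6)*(10 + 60) = 0*70 = 0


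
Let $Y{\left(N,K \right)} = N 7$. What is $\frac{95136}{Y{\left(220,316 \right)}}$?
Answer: $\frac{23784}{385} \approx 61.777$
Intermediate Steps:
$Y{\left(N,K \right)} = 7 N$
$\frac{95136}{Y{\left(220,316 \right)}} = \frac{95136}{7 \cdot 220} = \frac{95136}{1540} = 95136 \cdot \frac{1}{1540} = \frac{23784}{385}$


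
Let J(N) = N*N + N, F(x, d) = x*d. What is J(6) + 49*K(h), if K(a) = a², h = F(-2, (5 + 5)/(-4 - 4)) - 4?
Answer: 609/4 ≈ 152.25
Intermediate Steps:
F(x, d) = d*x
J(N) = N + N² (J(N) = N² + N = N + N²)
h = -3/2 (h = ((5 + 5)/(-4 - 4))*(-2) - 4 = (10/(-8))*(-2) - 4 = (10*(-⅛))*(-2) - 4 = -5/4*(-2) - 4 = 5/2 - 4 = -3/2 ≈ -1.5000)
J(6) + 49*K(h) = 6*(1 + 6) + 49*(-3/2)² = 6*7 + 49*(9/4) = 42 + 441/4 = 609/4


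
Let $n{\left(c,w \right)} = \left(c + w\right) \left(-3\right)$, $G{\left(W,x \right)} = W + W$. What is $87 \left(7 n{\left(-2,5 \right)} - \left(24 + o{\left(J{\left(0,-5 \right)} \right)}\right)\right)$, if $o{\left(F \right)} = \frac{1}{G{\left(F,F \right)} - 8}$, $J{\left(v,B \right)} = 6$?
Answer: $- \frac{30363}{4} \approx -7590.8$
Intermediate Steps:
$G{\left(W,x \right)} = 2 W$
$o{\left(F \right)} = \frac{1}{-8 + 2 F}$ ($o{\left(F \right)} = \frac{1}{2 F - 8} = \frac{1}{-8 + 2 F}$)
$n{\left(c,w \right)} = - 3 c - 3 w$
$87 \left(7 n{\left(-2,5 \right)} - \left(24 + o{\left(J{\left(0,-5 \right)} \right)}\right)\right) = 87 \left(7 \left(\left(-3\right) \left(-2\right) - 15\right) - \left(24 + \frac{1}{2 \left(-4 + 6\right)}\right)\right) = 87 \left(7 \left(6 - 15\right) - \left(24 + \frac{1}{2 \cdot 2}\right)\right) = 87 \left(7 \left(-9\right) - \left(24 + \frac{1}{2} \cdot \frac{1}{2}\right)\right) = 87 \left(-63 - \frac{97}{4}\right) = 87 \left(- \frac{349}{4}\right) = - \frac{30363}{4}$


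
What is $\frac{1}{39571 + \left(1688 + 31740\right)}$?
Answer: $\frac{1}{72999} \approx 1.3699 \cdot 10^{-5}$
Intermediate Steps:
$\frac{1}{39571 + \left(1688 + 31740\right)} = \frac{1}{39571 + 33428} = \frac{1}{72999}$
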